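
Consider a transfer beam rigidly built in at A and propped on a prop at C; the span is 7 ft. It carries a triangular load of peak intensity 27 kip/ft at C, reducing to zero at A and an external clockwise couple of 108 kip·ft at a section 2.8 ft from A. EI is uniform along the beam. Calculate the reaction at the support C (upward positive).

Remove the prop at C; the released (primary) structure is a cantilever built in at A.
Downward deflection at the released point C due to the loads:
  triangular load, peak 27 at the free end: 11w₀L⁴/(120EI) = 5942/EI
  clockwise couple 108 at a = 2.8: M₀a(2L − a)/(2EI) = 1693/EI
  δ_0 = 7636/EI
Tip deflection under a unit load at C: L³/(3EI) = 114.3/EI.
The prop prevents deflection at C: R_C = δ_0/δ_{CC} = 7636/114.3 = 66.79 kip.

R_C = 66.79 kip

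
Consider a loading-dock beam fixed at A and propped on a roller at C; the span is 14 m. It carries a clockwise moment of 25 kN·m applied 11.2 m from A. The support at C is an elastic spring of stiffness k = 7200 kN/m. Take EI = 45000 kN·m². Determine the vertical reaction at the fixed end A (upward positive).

Take the reaction at C as the redundant and release it; the primary structure is a cantilever fixed at A.
Free-end deflection of the primary structure under the applied loading (downward +):
  clockwise couple 25 at a = 11.2: M₀a(2L − a)/(2EI) = 2352/EI
Tip deflection under a unit load at C: L³/(3EI) = 914.7/EI.
With EI = 45000 kN·m²: δ_0 = 0.052267 m and δ_{CC} = 0.020326 m/kN.
Compatibility — the spring shortens by R_C/k under the reaction it provides: δ_0 − R_C·δ_{CC} = R_C/k. With 1/k = 0.000139 m/kN, R_C = δ_0 / (δ_{CC} + 1/k) = 0.052267 / (0.020326 + 0.000139) = 2.554 kN.
Vertical equilibrium: R_A = ΣP − R_C = 0 − 2.554 = -2.554 kN.

R_A = -2.554 kN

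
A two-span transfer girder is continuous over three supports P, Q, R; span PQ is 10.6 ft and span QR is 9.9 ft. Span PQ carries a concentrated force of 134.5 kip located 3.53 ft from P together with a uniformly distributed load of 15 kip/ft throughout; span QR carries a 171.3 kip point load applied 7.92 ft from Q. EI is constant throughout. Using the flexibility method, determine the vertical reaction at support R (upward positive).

R_R = 107.1 kip

Take M_Q as the redundant. Released structure: two simple spans PQ and QR with a hinge at Q.
End slopes at the hinge Q, treating each span as simply supported:
  span PQ: point load 134.5 at a = 3.53: Pab(L + a)/(6LEI) = 745.8/EI
  span PQ: UDL 15: wL³/(24EI) = 744.4/EI
  span QR: point load 171.3 at a = 7.92: Pab(L + b)/(6LEI) = 537.3/EI
  relative rotation θ_0 = (1490 + 537.3)/EI = 2027/EI
A unit hogging moment at Q produces rotation L₁/(3EI) + L₂/(3EI) = 6.833/EI.
Slope continuity at Q: θ_0 = M_Q·6.833/EI, so M_Q = 2027/6.833 = 296.7 kip·ft (hogging).
Span QR, ΣM about R: R_Q^{QR}·9.9 = 339.2 + 296.7, so R_Q^{QR} = 64.23 kip and R_R = 171.3 − 64.23 = 107.1 kip.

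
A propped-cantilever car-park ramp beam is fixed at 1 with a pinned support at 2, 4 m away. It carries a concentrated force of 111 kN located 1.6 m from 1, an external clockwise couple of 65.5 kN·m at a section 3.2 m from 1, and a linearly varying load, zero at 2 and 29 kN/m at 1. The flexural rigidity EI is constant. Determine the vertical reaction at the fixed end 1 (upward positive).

R_1 = 110.7 kN

Remove the prop at 2; the released (primary) structure is a cantilever built in at 1.
Downward deflection at the released point 2 due to the loads:
  point load 111 at a = 1.6: Pa²(3L − a)/(6EI) = 492.5/EI
  clockwise couple 65.5 at a = 3.2: M₀a(2L − a)/(2EI) = 503/EI
  triangular load, peak 29 at the fixed end: w₀L⁴/(30EI) = 247.5/EI
  δ_0 = 1243/EI
Flexibility coefficient — unit upward force at 2: δ_{22} = L³/(3EI) = 21.33/EI.
Compatibility at 2: δ_0 − R_2·δ_{22} = 0, so R_2 = 1243/21.33 = 58.27 kN.
Vertical equilibrium: R_1 = ΣP − R_2 = 169 − 58.27 = 110.7 kN.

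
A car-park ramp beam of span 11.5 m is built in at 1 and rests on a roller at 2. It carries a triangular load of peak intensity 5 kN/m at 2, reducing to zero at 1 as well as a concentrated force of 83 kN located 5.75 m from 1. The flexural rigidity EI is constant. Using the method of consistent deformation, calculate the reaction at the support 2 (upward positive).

Choose R_2 as the redundant. The primary structure is the cantilever fixed at 1.
Primary-structure tip deflection at 2 by superposition:
  triangular load, peak 5 at the free end: 11w₀L⁴/(120EI) = 8016/EI
  point load 83 at a = 5.75: Pa²(3L − a)/(6EI) = 13149/EI
  δ_0 = 21166/EI
Flexibility coefficient — unit upward force at 2: δ_{22} = L³/(3EI) = 507/EI.
The prop prevents deflection at 2: R_2 = δ_0/δ_{22} = 21166/507 = 41.75 kN.

R_2 = 41.75 kN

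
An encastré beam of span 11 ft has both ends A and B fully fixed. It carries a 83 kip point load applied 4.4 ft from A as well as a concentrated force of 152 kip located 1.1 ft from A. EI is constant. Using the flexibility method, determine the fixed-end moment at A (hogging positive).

Release both end moments; the primary structure is a simply-supported span AB with redundants M_A and M_B.
Simple-span end rotations at A and B under the given loads:
  at A: point load 83 at a = 4.4: Pab(L + b)/(6LEI) = 642.8/EI
  at B: point load 83 at a = 4.4: Pab(L + a)/(6LEI) = 562.4/EI
  at A: point load 152 at a = 1.1: Pab(L + b)/(6LEI) = 524.2/EI
  at B: point load 152 at a = 1.1: Pab(L + a)/(6LEI) = 303.5/EI
  θ_A0 = 1167/EI,  θ_B0 = 865.9/EI
Flexibility coefficients: a unit moment at one end gives L/(3EI) there and L/(6EI) at the far end, so f₁₁ = f₂₂ = 3.667/EI and f₁₂ = f₂₁ = 1.833/EI.
Compatibility — zero rotation at each built-in end:
  3.667 M_A + 1.833 M_B = 1167
  1.833 M_A + 3.667 M_B = 865.9
Solving the pair gives M_A = 266.9 kip·ft and M_B = 102.7 kip·ft (hogging).

M_A = 266.9 kip·ft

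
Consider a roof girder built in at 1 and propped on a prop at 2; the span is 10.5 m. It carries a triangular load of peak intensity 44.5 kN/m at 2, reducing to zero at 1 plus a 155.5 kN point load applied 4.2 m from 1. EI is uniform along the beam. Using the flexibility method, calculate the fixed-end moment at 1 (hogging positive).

Take the reaction at 2 as the redundant and release it; the primary structure is a cantilever fixed at 1.
Primary-structure tip deflection at 2 by superposition:
  triangular load, peak 44.5 at the free end: 11w₀L⁴/(120EI) = 49583/EI
  point load 155.5 at a = 4.2: Pa²(3L − a)/(6EI) = 12481/EI
  δ_0 = 62063/EI
Flexibility coefficient — unit upward force at 2: δ_{22} = L³/(3EI) = 385.9/EI.
Compatibility at 2: δ_0 − R_2·δ_{22} = 0, so R_2 = 62063/385.9 = 160.8 kN.
Moment equilibrium about 1: M_1 = Σ(load moments about 1) − R_2·L = 2288 − 160.8×10.5 = 599.7 kN·m.

M_1 = 599.7 kN·m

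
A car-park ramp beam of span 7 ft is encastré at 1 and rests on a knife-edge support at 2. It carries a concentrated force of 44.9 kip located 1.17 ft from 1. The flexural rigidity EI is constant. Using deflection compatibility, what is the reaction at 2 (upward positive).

R_2 = 1.777 kip

Release the roller at 2. Primary structure: cantilever fixed at 1.
Primary-structure tip deflection at 2 by superposition:
  point load 44.9 at a = 1.17: Pa²(3L − a)/(6EI) = 203.1/EI
Tip deflection under a unit load at 2: L³/(3EI) = 114.3/EI.
Compatibility at 2: δ_0 − R_2·δ_{22} = 0, so R_2 = 203.1/114.3 = 1.777 kip.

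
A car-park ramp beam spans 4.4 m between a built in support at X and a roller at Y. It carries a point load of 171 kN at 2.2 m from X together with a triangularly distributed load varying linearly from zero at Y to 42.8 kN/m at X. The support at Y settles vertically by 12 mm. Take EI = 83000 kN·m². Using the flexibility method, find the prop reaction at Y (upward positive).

R_Y = 37.19 kN

Release the roller at Y. Primary structure: cantilever fixed at X.
Free-end deflection of the primary structure under the applied loading (downward +):
  point load 171 at a = 2.2: Pa²(3L − a)/(6EI) = 1517/EI
  triangular load, peak 42.8 at the fixed end: w₀L⁴/(30EI) = 534.7/EI
  δ_0 = 2052/EI
Tip deflection under a unit load at Y: L³/(3EI) = 28.39/EI.
With EI = 83000 kN·m²: δ_0 = 0.024724 m and δ_{YY} = 0.000342 m/kN.
Compatibility — the beam at Y must follow the support down by 0.012 m: δ_0 − R_Y·δ_{YY} = 0.012, so R_Y = (0.024724 − 0.012)/0.000342 = 37.19 kN.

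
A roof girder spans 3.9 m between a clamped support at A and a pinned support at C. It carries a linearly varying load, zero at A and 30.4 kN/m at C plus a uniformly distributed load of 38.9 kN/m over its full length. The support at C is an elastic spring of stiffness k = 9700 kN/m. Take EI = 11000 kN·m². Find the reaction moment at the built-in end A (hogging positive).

Take the reaction at C as the redundant and release it; the primary structure is a cantilever fixed at A.
Free-end deflection of the primary structure under the applied loading (downward +):
  triangular load, peak 30.4 at the free end: 11w₀L⁴/(120EI) = 644.7/EI
  UDL 38.9: wL⁴/(8EI) = 1125/EI
  δ_0 = 1770/EI
Tip deflection under a unit load at C: L³/(3EI) = 19.77/EI.
With EI = 11000 kN·m²: δ_0 = 0.16087 m and δ_{CC} = 0.001798 m/kN.
Compatibility — the spring shortens by R_C/k under the reaction it provides: δ_0 − R_C·δ_{CC} = R_C/k. With 1/k = 0.000103 m/kN, R_C = δ_0 / (δ_{CC} + 1/k) = 0.16087 / (0.001798 + 0.000103) = 84.64 kN.
Moment equilibrium about A: M_A = Σ(load moments about A) − R_C·L = 450 − 84.64×3.9 = 119.9 kN·m.

M_A = 119.9 kN·m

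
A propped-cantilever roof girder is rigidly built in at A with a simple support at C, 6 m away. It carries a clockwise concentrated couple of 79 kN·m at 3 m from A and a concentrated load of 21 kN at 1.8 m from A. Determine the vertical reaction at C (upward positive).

Release the roller at C. Primary structure: cantilever fixed at A.
Primary-structure tip deflection at C by superposition:
  clockwise couple 79 at a = 3: M₀a(2L − a)/(2EI) = 1066/EI
  point load 21 at a = 1.8: Pa²(3L − a)/(6EI) = 183.7/EI
  δ_0 = 1250/EI
Flexibility coefficient — unit upward force at C: δ_{CC} = L³/(3EI) = 72/EI.
The prop prevents deflection at C: R_C = δ_0/δ_{CC} = 1250/72 = 17.36 kN.

R_C = 17.36 kN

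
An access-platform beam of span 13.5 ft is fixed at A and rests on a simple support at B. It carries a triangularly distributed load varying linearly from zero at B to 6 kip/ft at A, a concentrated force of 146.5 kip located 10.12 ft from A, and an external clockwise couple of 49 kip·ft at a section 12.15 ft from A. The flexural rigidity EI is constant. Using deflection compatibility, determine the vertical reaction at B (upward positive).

R_B = 106.1 kip

Release the roller at B. Primary structure: cantilever fixed at A.
Downward deflection at the released point B due to the loads:
  triangular load, peak 6 at the fixed end: w₀L⁴/(30EI) = 6643/EI
  point load 146.5 at a = 10.12: Pa²(3L − a)/(6EI) = 75969/EI
  clockwise couple 49 at a = 12.15: M₀a(2L − a)/(2EI) = 4420/EI
  δ_0 = 87032/EI
Tip deflection under a unit load at B: L³/(3EI) = 820.1/EI.
Compatibility at B: δ_0 − R_B·δ_{BB} = 0, so R_B = 87032/820.1 = 106.1 kip.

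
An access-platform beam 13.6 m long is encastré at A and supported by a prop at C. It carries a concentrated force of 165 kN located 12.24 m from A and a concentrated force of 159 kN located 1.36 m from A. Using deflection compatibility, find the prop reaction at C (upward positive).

Release the roller at C. Primary structure: cantilever fixed at A.
Downward deflection at the released point C due to the loads:
  point load 165 at a = 12.24: Pa²(3L − a)/(6EI) = 117667/EI
  point load 159 at a = 1.36: Pa²(3L − a)/(6EI) = 1933/EI
  δ_0 = 119600/EI
Tip deflection under a unit load at C: L³/(3EI) = 838.5/EI.
Compatibility at C: δ_0 − R_C·δ_{CC} = 0, so R_C = 119600/838.5 = 142.6 kN.

R_C = 142.6 kN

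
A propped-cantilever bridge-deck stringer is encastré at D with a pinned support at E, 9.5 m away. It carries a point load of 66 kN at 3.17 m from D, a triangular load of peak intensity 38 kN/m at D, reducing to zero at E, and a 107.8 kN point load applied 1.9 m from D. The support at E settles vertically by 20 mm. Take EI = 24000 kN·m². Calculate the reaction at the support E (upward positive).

R_E = 50.25 kN

Release the roller at E. Primary structure: cantilever fixed at D.
Free-end deflection of the primary structure under the applied loading (downward +):
  point load 66 at a = 3.17: Pa²(3L − a)/(6EI) = 2800/EI
  triangular load, peak 38 at the fixed end: w₀L⁴/(30EI) = 10317/EI
  point load 107.8 at a = 1.9: Pa²(3L − a)/(6EI) = 1725/EI
  δ_0 = 14842/EI
Flexibility coefficient — unit upward force at E: δ_{EE} = L³/(3EI) = 285.8/EI.
With EI = 24000 kN·m²: δ_0 = 0.61843 m and δ_{EE} = 0.011908 m/kN.
Compatibility — the beam at E must follow the support down by 0.02 m: δ_0 − R_E·δ_{EE} = 0.02, so R_E = (0.61843 − 0.02)/0.011908 = 50.25 kN.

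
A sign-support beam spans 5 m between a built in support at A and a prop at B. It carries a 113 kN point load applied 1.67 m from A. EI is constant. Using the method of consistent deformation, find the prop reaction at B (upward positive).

R_B = 16.8 kN

Remove the prop at B; the released (primary) structure is a cantilever built in at A.
Primary-structure tip deflection at B by superposition:
  point load 113 at a = 1.67: Pa²(3L − a)/(6EI) = 700.1/EI
Tip deflection under a unit load at B: L³/(3EI) = 41.67/EI.
Compatibility at B: δ_0 − R_B·δ_{BB} = 0, so R_B = 700.1/41.67 = 16.8 kN.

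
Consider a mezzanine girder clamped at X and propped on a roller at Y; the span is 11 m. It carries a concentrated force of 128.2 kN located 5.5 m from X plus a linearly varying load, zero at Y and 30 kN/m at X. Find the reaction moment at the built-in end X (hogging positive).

Take the reaction at Y as the redundant and release it; the primary structure is a cantilever fixed at X.
Deflection at Y on the released cantilever, summing each load's contribution:
  point load 128.2 at a = 5.5: Pa²(3L − a)/(6EI) = 17774/EI
  triangular load, peak 30 at the fixed end: w₀L⁴/(30EI) = 14641/EI
  δ_0 = 32415/EI
Flexibility coefficient — unit upward force at Y: δ_{YY} = L³/(3EI) = 443.7/EI.
The prop prevents deflection at Y: R_Y = δ_0/δ_{YY} = 32415/443.7 = 73.06 kN.
Moment equilibrium about X: M_X = Σ(load moments about X) − R_Y·L = 1310 − 73.06×11 = 506.4 kN·m.

M_X = 506.4 kN·m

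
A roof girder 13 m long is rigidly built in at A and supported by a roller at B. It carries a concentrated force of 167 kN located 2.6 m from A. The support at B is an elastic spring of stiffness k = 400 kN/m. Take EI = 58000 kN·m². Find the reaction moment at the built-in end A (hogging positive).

Remove the prop at B; the released (primary) structure is a cantilever built in at A.
Downward deflection at the released point B due to the loads:
  point load 167 at a = 2.6: Pa²(3L − a)/(6EI) = 6849/EI
Flexibility coefficient — unit upward force at B: δ_{BB} = L³/(3EI) = 732.3/EI.
With EI = 58000 kN·m²: δ_0 = 0.11808 m and δ_{BB} = 0.012626 m/kN.
Compatibility — the spring shortens by R_B/k under the reaction it provides: δ_0 − R_B·δ_{BB} = R_B/k. With 1/k = 0.0025 m/kN, R_B = δ_0 / (δ_{BB} + 1/k) = 0.11808 / (0.012626 + 0.0025) = 7.806 kN.
Moment equilibrium about A: M_A = Σ(load moments about A) − R_B·L = 434.2 − 7.806×13 = 332.7 kN·m.

M_A = 332.7 kN·m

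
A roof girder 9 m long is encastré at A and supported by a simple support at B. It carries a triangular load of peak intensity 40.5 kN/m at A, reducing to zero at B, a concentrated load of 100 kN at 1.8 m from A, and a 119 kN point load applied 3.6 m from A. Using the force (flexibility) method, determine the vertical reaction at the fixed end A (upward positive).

Take the reaction at B as the redundant and release it; the primary structure is a cantilever fixed at A.
Deflection at B on the released cantilever, summing each load's contribution:
  triangular load, peak 40.5 at the fixed end: w₀L⁴/(30EI) = 8857/EI
  point load 100 at a = 1.8: Pa²(3L − a)/(6EI) = 1361/EI
  point load 119 at a = 3.6: Pa²(3L − a)/(6EI) = 6015/EI
  δ_0 = 16233/EI
Flexibility coefficient — unit upward force at B: δ_{BB} = L³/(3EI) = 243/EI.
Compatibility at B: δ_0 − R_B·δ_{BB} = 0, so R_B = 16233/243 = 66.8 kN.
Vertical equilibrium: R_A = ΣP − R_B = 401.2 − 66.8 = 334.4 kN.

R_A = 334.4 kN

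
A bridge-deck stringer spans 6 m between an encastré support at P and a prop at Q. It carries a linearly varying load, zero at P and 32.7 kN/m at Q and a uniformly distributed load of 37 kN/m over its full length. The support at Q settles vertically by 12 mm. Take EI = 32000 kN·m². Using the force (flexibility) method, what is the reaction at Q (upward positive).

Release the roller at Q. Primary structure: cantilever fixed at P.
Downward deflection at the released point Q due to the loads:
  triangular load, peak 32.7 at the free end: 11w₀L⁴/(120EI) = 3885/EI
  UDL 37: wL⁴/(8EI) = 5994/EI
  δ_0 = 9879/EI
Tip deflection under a unit load at Q: L³/(3EI) = 72/EI.
With EI = 32000 kN·m²: δ_0 = 0.30871 m and δ_{QQ} = 0.00225 m/kN.
Compatibility — the beam at Q must follow the support down by 0.012 m: δ_0 − R_Q·δ_{QQ} = 0.012, so R_Q = (0.30871 − 0.012)/0.00225 = 131.9 kN.

R_Q = 131.9 kN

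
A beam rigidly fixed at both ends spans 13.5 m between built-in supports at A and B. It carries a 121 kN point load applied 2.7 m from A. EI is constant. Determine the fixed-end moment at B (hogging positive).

Release both end moments; the primary structure is a simply-supported span AB with redundants M_A and M_B.
End rotations of the released simple span under the applied load (×1/EI):
  at A: point load 121 at a = 2.7: Pab(L + b)/(6LEI) = 1059/EI
  at B: point load 121 at a = 2.7: Pab(L + a)/(6LEI) = 705.7/EI
  θ_A0 = 1059/EI,  θ_B0 = 705.7/EI
Flexibility coefficients: a unit moment at one end gives L/(3EI) there and L/(6EI) at the far end, so f₁₁ = f₂₂ = 4.5/EI and f₁₂ = f₂₁ = 2.25/EI.
Compatibility — zero rotation at each built-in end:
  4.5 M_A + 2.25 M_B = 1059
  2.25 M_A + 4.5 M_B = 705.7
Solving the pair gives M_A = 209.1 kN·m and M_B = 52.27 kN·m (hogging).

M_B = 52.27 kN·m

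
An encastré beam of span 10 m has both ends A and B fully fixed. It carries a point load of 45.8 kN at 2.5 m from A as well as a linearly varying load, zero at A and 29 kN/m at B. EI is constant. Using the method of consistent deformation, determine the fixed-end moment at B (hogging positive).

M_B = 166.5 kN·m

Release both end moments; the primary structure is a simply-supported span AB with redundants M_A and M_B.
End rotations of the released simple span under the applied load (×1/EI):
  at A: point load 45.8 at a = 2.5: Pab(L + b)/(6LEI) = 250.5/EI
  at B: point load 45.8 at a = 2.5: Pab(L + a)/(6LEI) = 178.9/EI
  at A: triangular load, peak 29: 7w₀L³/(360EI) = 563.9/EI
  at B: triangular load, peak 29: w₀L³/(45EI) = 644.4/EI
  θ_A0 = 814.4/EI,  θ_B0 = 823.4/EI
Flexibility coefficients: a unit moment at one end gives L/(3EI) there and L/(6EI) at the far end, so f₁₁ = f₂₂ = 3.333/EI and f₁₂ = f₂₁ = 1.667/EI.
Compatibility — zero rotation at each built-in end:
  3.333 M_A + 1.667 M_B = 814.4
  1.667 M_A + 3.333 M_B = 823.4
Solving the pair gives M_A = 161.1 kN·m and M_B = 166.5 kN·m (hogging).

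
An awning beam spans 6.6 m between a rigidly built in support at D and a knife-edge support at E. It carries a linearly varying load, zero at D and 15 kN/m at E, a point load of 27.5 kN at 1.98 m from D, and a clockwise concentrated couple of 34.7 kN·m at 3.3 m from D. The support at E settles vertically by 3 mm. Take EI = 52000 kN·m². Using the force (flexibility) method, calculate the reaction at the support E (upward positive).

Remove the prop at E; the released (primary) structure is a cantilever built in at D.
Primary-structure tip deflection at E by superposition:
  triangular load, peak 15 at the free end: 11w₀L⁴/(120EI) = 2609/EI
  point load 27.5 at a = 1.98: Pa²(3L − a)/(6EI) = 320.2/EI
  clockwise couple 34.7 at a = 3.3: M₀a(2L − a)/(2EI) = 566.8/EI
  δ_0 = 3496/EI
Flexibility coefficient — unit upward force at E: δ_{EE} = L³/(3EI) = 95.83/EI.
With EI = 52000 kN·m²: δ_0 = 0.067232 m and δ_{EE} = 0.001843 m/kN.
Compatibility — the beam at E must follow the support down by 0.003 m: δ_0 − R_E·δ_{EE} = 0.003, so R_E = (0.067232 − 0.003)/0.001843 = 34.85 kN.

R_E = 34.85 kN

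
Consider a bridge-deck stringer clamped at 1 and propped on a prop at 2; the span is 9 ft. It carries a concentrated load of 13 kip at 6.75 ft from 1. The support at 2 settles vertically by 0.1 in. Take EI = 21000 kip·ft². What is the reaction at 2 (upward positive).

Release the roller at 2. Primary structure: cantilever fixed at 1.
Free-end deflection of the primary structure under the applied loading (downward +):
  point load 13 at a = 6.75: Pa²(3L − a)/(6EI) = 1999/EI
Flexibility coefficient — unit upward force at 2: δ_{22} = L³/(3EI) = 243/EI.
With EI = 21000 kip·ft²: δ_0 = 0.095193 ft and δ_{22} = 0.011571 ft/kip.
Compatibility — the beam at 2 must follow the support down by 0.008333 ft: δ_0 − R_2·δ_{22} = 0.008333, so R_2 = (0.095193 − 0.008333)/0.011571 = 7.506 kip.

R_2 = 7.506 kip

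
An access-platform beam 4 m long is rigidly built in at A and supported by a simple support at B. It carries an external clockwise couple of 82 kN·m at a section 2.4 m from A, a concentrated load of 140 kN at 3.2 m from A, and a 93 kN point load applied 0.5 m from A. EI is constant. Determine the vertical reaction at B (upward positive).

Release the roller at B. Primary structure: cantilever fixed at A.
Deflection at B on the released cantilever, summing each load's contribution:
  clockwise couple 82 at a = 2.4: M₀a(2L − a)/(2EI) = 551/EI
  point load 140 at a = 3.2: Pa²(3L − a)/(6EI) = 2103/EI
  point load 93 at a = 0.5: Pa²(3L − a)/(6EI) = 44.56/EI
  δ_0 = 2698/EI
Tip deflection under a unit load at B: L³/(3EI) = 21.33/EI.
The prop prevents deflection at B: R_B = δ_0/δ_{BB} = 2698/21.33 = 126.5 kN.

R_B = 126.5 kN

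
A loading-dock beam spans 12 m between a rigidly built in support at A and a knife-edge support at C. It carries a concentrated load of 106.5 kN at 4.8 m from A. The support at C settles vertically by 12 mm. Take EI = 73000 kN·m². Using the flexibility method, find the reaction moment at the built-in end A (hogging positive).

M_A = 263.6 kN·m

Release the roller at C. Primary structure: cantilever fixed at A.
Free-end deflection of the primary structure under the applied loading (downward +):
  point load 106.5 at a = 4.8: Pa²(3L − a)/(6EI) = 12760/EI
Flexibility coefficient — unit upward force at C: δ_{CC} = L³/(3EI) = 576/EI.
With EI = 73000 kN·m²: δ_0 = 0.17479 m and δ_{CC} = 0.00789 m/kN.
Compatibility — the beam at C must follow the support down by 0.012 m: δ_0 − R_C·δ_{CC} = 0.012, so R_C = (0.17479 − 0.012)/0.00789 = 20.63 kN.
Moment equilibrium about A: M_A = Σ(load moments about A) − R_C·L = 511.2 − 20.63×12 = 263.6 kN·m.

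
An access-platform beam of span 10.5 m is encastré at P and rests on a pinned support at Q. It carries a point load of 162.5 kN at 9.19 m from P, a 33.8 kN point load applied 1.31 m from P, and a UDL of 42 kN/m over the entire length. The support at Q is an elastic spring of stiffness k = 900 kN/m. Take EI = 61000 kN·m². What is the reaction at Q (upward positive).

Choose R_Q as the redundant. The primary structure is the cantilever fixed at P.
Primary-structure tip deflection at Q by superposition:
  point load 162.5 at a = 9.19: Pa²(3L − a)/(6EI) = 51031/EI
  point load 33.8 at a = 1.31: Pa²(3L − a)/(6EI) = 291.9/EI
  UDL 42: wL⁴/(8EI) = 63814/EI
  δ_0 = 115137/EI
Tip deflection under a unit load at Q: L³/(3EI) = 385.9/EI.
With EI = 61000 kN·m²: δ_0 = 1.8875 m and δ_{QQ} = 0.006326 m/kN.
Compatibility — the spring shortens by R_Q/k under the reaction it provides: δ_0 − R_Q·δ_{QQ} = R_Q/k. With 1/k = 0.001111 m/kN, R_Q = δ_0 / (δ_{QQ} + 1/k) = 1.8875 / (0.006326 + 0.001111) = 253.8 kN.

R_Q = 253.8 kN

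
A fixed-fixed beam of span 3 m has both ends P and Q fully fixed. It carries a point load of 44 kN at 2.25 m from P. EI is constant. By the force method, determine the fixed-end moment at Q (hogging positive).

M_Q = 18.56 kN·m

Take the two fixed-end moments M_P, M_Q as redundants; the released structure is the simple span PQ.
On the primary (simply-supported) span, the end slopes from the loading are:
  at P: point load 44 at a = 2.25: Pab(L + b)/(6LEI) = 15.47/EI
  at Q: point load 44 at a = 2.25: Pab(L + a)/(6LEI) = 21.66/EI
  θ_P0 = 15.47/EI,  θ_Q0 = 21.66/EI
Flexibility coefficients: a unit moment at one end gives L/(3EI) there and L/(6EI) at the far end, so f₁₁ = f₂₂ = 1/EI and f₁₂ = f₂₁ = 0.5/EI.
Compatibility — zero rotation at each built-in end:
  1 M_P + 0.5 M_Q = 15.47
  0.5 M_P + 1 M_Q = 21.66
Solving the pair gives M_P = 6.188 kN·m and M_Q = 18.56 kN·m (hogging).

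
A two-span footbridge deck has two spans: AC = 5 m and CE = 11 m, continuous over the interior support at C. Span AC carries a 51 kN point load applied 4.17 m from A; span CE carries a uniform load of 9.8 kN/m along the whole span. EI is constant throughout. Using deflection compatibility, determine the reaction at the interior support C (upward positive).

R_C = 129 kN

Release continuity at C by inserting a hinge; the redundant is the internal moment M_C. The primary structure is two simply-supported spans AC and CE.
Rotations at C on the released spans (each span's end-slope, ×1/EI):
  span AC: point load 51 at a = 4.17: Pab(L + a)/(6LEI) = 53.96/EI
  span CE: UDL 9.8: wL³/(24EI) = 543.5/EI
  relative rotation θ_0 = (53.96 + 543.5)/EI = 597.4/EI
A unit hogging moment at C produces rotation L₁/(3EI) + L₂/(3EI) = 5.333/EI.
Compatibility: M_C·(L₁+L₂)/(3EI) = θ_0, giving M_C = 112 kN·m (hogging).
Span AC, ΣM about A with M_C applied at C: R_C^{AC}·5 = 212.7 + 112, so R_C^{AC} = 64.94 kN and R_A = 51 − 64.94 = -13.94 kN.
Span CE, ΣM about E: R_C^{CE}·11 = 592.9 + 112, so R_C^{CE} = 64.08 kN and R_E = 107.8 − 64.08 = 43.72 kN.
R_C = 64.94 + 64.08 = 129 kN.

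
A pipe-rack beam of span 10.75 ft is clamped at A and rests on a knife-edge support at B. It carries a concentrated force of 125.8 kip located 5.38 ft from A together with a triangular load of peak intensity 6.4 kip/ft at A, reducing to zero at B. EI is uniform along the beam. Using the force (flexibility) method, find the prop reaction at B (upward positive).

R_B = 46.26 kip

Choose R_B as the redundant. The primary structure is the cantilever fixed at A.
Primary-structure tip deflection at B by superposition:
  point load 125.8 at a = 5.38: Pa²(3L − a)/(6EI) = 16307/EI
  triangular load, peak 6.4 at the fixed end: w₀L⁴/(30EI) = 2849/EI
  δ_0 = 19156/EI
Flexibility coefficient — unit upward force at B: δ_{BB} = L³/(3EI) = 414.1/EI.
Compatibility at B: δ_0 − R_B·δ_{BB} = 0, so R_B = 19156/414.1 = 46.26 kip.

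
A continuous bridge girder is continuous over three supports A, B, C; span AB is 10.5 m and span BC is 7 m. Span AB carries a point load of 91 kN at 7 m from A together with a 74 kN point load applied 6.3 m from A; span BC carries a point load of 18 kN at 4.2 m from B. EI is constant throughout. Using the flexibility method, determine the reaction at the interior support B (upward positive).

Take M_B as the redundant. Released structure: two simple spans AB and BC with a hinge at B.
Discontinuity in slope at B on the released structure — sum the simple-span end rotations:
  span AB: point load 91 at a = 7: Pab(L + a)/(6LEI) = 619.3/EI
  span AB: point load 74 at a = 6.3: Pab(L + a)/(6LEI) = 522.1/EI
  span BC: point load 18 at a = 4.2: Pab(L + b)/(6LEI) = 49.39/EI
  relative rotation θ_0 = (1141 + 49.39)/EI = 1191/EI
A unit hogging moment at B produces rotation L₁/(3EI) + L₂/(3EI) = 5.833/EI.
Slope continuity at B: θ_0 = M_B·5.833/EI, so M_B = 1191/5.833 = 204.1 kN·m (hogging).
Span AB, ΣM about A with M_B applied at B: R_B^{AB}·10.5 = 1103 + 204.1, so R_B^{AB} = 124.5 kN and R_A = 165 − 124.5 = 40.49 kN.
Span BC, ΣM about C: R_B^{BC}·7 = 50.4 + 204.1, so R_B^{BC} = 36.36 kN and R_C = 18 − 36.36 = -18.36 kN.
R_B = 124.5 + 36.36 = 160.9 kN.

R_B = 160.9 kN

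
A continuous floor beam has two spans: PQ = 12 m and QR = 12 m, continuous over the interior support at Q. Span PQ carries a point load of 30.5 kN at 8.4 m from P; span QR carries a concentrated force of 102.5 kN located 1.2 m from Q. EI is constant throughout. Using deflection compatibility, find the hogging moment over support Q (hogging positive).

M_Q = 85.25 kN·m

Release continuity at Q by inserting a hinge; the redundant is the internal moment M_Q. The primary structure is two simply-supported spans PQ and QR.
Discontinuity in slope at Q on the released structure — sum the simple-span end rotations:
  span PQ: point load 30.5 at a = 8.4: Pab(L + a)/(6LEI) = 261.3/EI
  span QR: point load 102.5 at a = 1.2: Pab(L + b)/(6LEI) = 420.7/EI
  relative rotation θ_0 = (261.3 + 420.7)/EI = 682/EI
A unit hogging moment at Q produces rotation L₁/(3EI) + L₂/(3EI) = 8/EI.
Compatibility: M_Q·(L₁+L₂)/(3EI) = θ_0, giving M_Q = 85.25 kN·m (hogging).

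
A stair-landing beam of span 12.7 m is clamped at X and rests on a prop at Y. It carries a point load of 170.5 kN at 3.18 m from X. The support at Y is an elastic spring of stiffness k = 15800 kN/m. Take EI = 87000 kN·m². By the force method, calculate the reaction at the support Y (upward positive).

R_Y = 14.58 kN

Choose R_Y as the redundant. The primary structure is the cantilever fixed at X.
Deflection at Y on the released cantilever, summing each load's contribution:
  point load 170.5 at a = 3.18: Pa²(3L − a)/(6EI) = 10035/EI
Flexibility coefficient — unit upward force at Y: δ_{YY} = L³/(3EI) = 682.8/EI.
With EI = 87000 kN·m²: δ_0 = 0.11534 m and δ_{YY} = 0.007848 m/kN.
Compatibility — the spring shortens by R_Y/k under the reaction it provides: δ_0 − R_Y·δ_{YY} = R_Y/k. With 1/k = 0.000063 m/kN, R_Y = δ_0 / (δ_{YY} + 1/k) = 0.11534 / (0.007848 + 0.000063) = 14.58 kN.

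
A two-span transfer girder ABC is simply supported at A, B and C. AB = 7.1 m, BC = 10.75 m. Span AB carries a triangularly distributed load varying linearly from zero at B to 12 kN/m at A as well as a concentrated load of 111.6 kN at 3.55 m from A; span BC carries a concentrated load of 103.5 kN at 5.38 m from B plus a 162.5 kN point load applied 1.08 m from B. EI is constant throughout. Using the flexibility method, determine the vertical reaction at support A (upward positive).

R_A = 43.49 kN

Take M_B as the redundant. Released structure: two simple spans AB and BC with a hinge at B.
Discontinuity in slope at B on the released structure — sum the simple-span end rotations:
  span AB: triangular load, peak 12: 7w₀L³/(360EI) = 83.51/EI
  span AB: point load 111.6 at a = 3.55: Pab(L + a)/(6LEI) = 351.6/EI
  span BC: point load 103.5 at a = 5.38: Pab(L + b)/(6LEI) = 747.3/EI
  span BC: point load 162.5 at a = 1.08: Pab(L + b)/(6LEI) = 537.3/EI
  relative rotation θ_0 = (435.1 + 1285)/EI = 1720/EI
A unit hogging moment at B produces rotation L₁/(3EI) + L₂/(3EI) = 5.95/EI.
Compatibility: M_B·(L₁+L₂)/(3EI) = θ_0, giving M_B = 289 kN·m (hogging).
Span AB, ΣM about A with M_B applied at B: R_B^{AB}·7.1 = 497 + 289, so R_B^{AB} = 110.7 kN and R_A = 154.2 − 110.7 = 43.49 kN.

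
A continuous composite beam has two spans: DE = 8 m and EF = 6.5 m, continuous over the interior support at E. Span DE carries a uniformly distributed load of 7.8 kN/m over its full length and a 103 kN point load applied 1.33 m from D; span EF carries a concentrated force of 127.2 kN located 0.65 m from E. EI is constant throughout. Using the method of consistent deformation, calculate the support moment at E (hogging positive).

Insert a hinge at E; M_E is the redundant, and each span becomes simply supported.
Discontinuity in slope at E on the released structure — sum the simple-span end rotations:
  span DE: UDL 7.8: wL³/(24EI) = 166.4/EI
  span DE: point load 103 at a = 1.33: Pab(L + a)/(6LEI) = 177.6/EI
  span EF: point load 127.2 at a = 0.65: Pab(L + b)/(6LEI) = 153.2/EI
  relative rotation θ_0 = (344 + 153.2)/EI = 497.2/EI
A unit hogging moment at E produces rotation L₁/(3EI) + L₂/(3EI) = 4.833/EI.
Slope continuity at E: θ_0 = M_E·4.833/EI, so M_E = 497.2/4.833 = 102.9 kN·m (hogging).

M_E = 102.9 kN·m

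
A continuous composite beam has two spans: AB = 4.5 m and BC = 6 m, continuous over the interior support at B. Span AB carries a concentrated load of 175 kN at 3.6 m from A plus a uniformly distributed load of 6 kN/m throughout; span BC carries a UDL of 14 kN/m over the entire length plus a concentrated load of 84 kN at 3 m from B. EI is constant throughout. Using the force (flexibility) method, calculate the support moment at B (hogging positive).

Insert a hinge at B; M_B is the redundant, and each span becomes simply supported.
Rotations at B on the released spans (each span's end-slope, ×1/EI):
  span AB: point load 175 at a = 3.6: Pab(L + a)/(6LEI) = 170.1/EI
  span AB: UDL 6: wL³/(24EI) = 22.78/EI
  span BC: UDL 14: wL³/(24EI) = 126/EI
  span BC: point load 84 at a = 3: Pab(L + b)/(6LEI) = 189/EI
  relative rotation θ_0 = (192.9 + 315)/EI = 507.9/EI
A unit hogging moment at B produces rotation L₁/(3EI) + L₂/(3EI) = 3.5/EI.
Slope continuity at B: θ_0 = M_B·3.5/EI, so M_B = 507.9/3.5 = 145.1 kN·m (hogging).

M_B = 145.1 kN·m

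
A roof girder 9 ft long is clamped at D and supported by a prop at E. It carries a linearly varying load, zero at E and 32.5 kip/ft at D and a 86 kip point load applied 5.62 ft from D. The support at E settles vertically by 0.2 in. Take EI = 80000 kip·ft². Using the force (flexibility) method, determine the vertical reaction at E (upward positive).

Choose R_E as the redundant. The primary structure is the cantilever fixed at D.
Primary-structure tip deflection at E by superposition:
  triangular load, peak 32.5 at the fixed end: w₀L⁴/(30EI) = 7108/EI
  point load 86 at a = 5.62: Pa²(3L − a)/(6EI) = 9679/EI
  δ_0 = 16787/EI
Tip deflection under a unit load at E: L³/(3EI) = 243/EI.
With EI = 80000 kip·ft²: δ_0 = 0.20983 ft and δ_{EE} = 0.003037 ft/kip.
Compatibility — the beam at E must follow the support down by 0.01667 ft: δ_0 − R_E·δ_{EE} = 0.01667, so R_E = (0.20983 − 0.01667)/0.003037 = 63.59 kip.

R_E = 63.59 kip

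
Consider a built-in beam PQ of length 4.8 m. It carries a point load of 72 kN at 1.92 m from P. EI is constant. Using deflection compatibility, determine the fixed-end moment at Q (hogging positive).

Take the two fixed-end moments M_P, M_Q as redundants; the released structure is the simple span PQ.
End rotations of the released simple span under the applied load (×1/EI):
  at P: point load 72 at a = 1.92: Pab(L + b)/(6LEI) = 106.2/EI
  at Q: point load 72 at a = 1.92: Pab(L + a)/(6LEI) = 92.9/EI
  θ_P0 = 106.2/EI,  θ_Q0 = 92.9/EI
Flexibility coefficients: a unit moment at one end gives L/(3EI) there and L/(6EI) at the far end, so f₁₁ = f₂₂ = 1.6/EI and f₁₂ = f₂₁ = 0.8/EI.
Compatibility — zero rotation at each built-in end:
  1.6 M_P + 0.8 M_Q = 106.2
  0.8 M_P + 1.6 M_Q = 92.9
Solving the pair gives M_P = 49.77 kN·m and M_Q = 33.18 kN·m (hogging).

M_Q = 33.18 kN·m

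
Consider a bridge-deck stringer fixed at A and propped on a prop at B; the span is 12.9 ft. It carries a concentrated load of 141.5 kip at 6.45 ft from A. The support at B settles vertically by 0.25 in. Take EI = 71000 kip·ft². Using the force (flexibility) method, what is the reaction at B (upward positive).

Release the roller at B. Primary structure: cantilever fixed at A.
Deflection at B on the released cantilever, summing each load's contribution:
  point load 141.5 at a = 6.45: Pa²(3L − a)/(6EI) = 31641/EI
Tip deflection under a unit load at B: L³/(3EI) = 715.6/EI.
With EI = 71000 kip·ft²: δ_0 = 0.44565 ft and δ_{BB} = 0.010078 ft/kip.
Compatibility — the beam at B must follow the support down by 0.02083 ft: δ_0 − R_B·δ_{BB} = 0.02083, so R_B = (0.44565 − 0.02083)/0.010078 = 42.15 kip.

R_B = 42.15 kip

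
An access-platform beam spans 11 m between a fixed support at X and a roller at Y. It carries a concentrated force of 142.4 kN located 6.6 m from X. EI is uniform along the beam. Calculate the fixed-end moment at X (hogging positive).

Remove the prop at Y; the released (primary) structure is a cantilever built in at X.
Deflection at Y on the released cantilever, summing each load's contribution:
  point load 142.4 at a = 6.6: Pa²(3L − a)/(6EI) = 27293/EI
Flexibility coefficient — unit upward force at Y: δ_{YY} = L³/(3EI) = 443.7/EI.
Compatibility at Y: δ_0 − R_Y·δ_{YY} = 0, so R_Y = 27293/443.7 = 61.52 kN.
Moment equilibrium about X: M_X = Σ(load moments about X) − R_Y·L = 939.8 − 61.52×11 = 263.2 kN·m.

M_X = 263.2 kN·m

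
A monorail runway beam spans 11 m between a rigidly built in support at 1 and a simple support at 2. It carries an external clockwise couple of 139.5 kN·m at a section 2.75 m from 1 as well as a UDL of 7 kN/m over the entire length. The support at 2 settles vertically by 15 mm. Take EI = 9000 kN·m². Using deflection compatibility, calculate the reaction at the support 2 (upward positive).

Take the reaction at 2 as the redundant and release it; the primary structure is a cantilever fixed at 1.
Deflection at 2 on the released cantilever, summing each load's contribution:
  clockwise couple 139.5 at a = 2.75: M₀a(2L − a)/(2EI) = 3692/EI
  UDL 7: wL⁴/(8EI) = 12811/EI
  δ_0 = 16503/EI
Flexibility coefficient — unit upward force at 2: δ_{22} = L³/(3EI) = 443.7/EI.
With EI = 9000 kN·m²: δ_0 = 1.8337 m and δ_{22} = 0.049296 m/kN.
Compatibility — the beam at 2 must follow the support down by 0.015 m: δ_0 − R_2·δ_{22} = 0.015, so R_2 = (1.8337 − 0.015)/0.049296 = 36.89 kN.

R_2 = 36.89 kN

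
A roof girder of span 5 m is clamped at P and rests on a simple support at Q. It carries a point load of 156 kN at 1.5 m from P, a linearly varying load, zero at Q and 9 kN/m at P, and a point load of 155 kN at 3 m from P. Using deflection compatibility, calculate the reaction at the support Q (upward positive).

Remove the prop at Q; the released (primary) structure is a cantilever built in at P.
Downward deflection at the released point Q due to the loads:
  point load 156 at a = 1.5: Pa²(3L − a)/(6EI) = 789.8/EI
  triangular load, peak 9 at the fixed end: w₀L⁴/(30EI) = 187.5/EI
  point load 155 at a = 3: Pa²(3L − a)/(6EI) = 2790/EI
  δ_0 = 3767/EI
Flexibility coefficient — unit upward force at Q: δ_{QQ} = L³/(3EI) = 41.67/EI.
Compatibility at Q: δ_0 − R_Q·δ_{QQ} = 0, so R_Q = 3767/41.67 = 90.41 kN.

R_Q = 90.41 kN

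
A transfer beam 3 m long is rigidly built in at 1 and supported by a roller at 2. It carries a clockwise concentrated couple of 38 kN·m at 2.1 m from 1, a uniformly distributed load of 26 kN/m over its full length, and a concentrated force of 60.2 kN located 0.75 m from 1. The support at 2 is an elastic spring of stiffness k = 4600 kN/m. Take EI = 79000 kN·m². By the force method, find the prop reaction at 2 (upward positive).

Remove the prop at 2; the released (primary) structure is a cantilever built in at 1.
Primary-structure tip deflection at 2 by superposition:
  clockwise couple 38 at a = 2.1: M₀a(2L − a)/(2EI) = 155.6/EI
  UDL 26: wL⁴/(8EI) = 263.2/EI
  point load 60.2 at a = 0.75: Pa²(3L − a)/(6EI) = 46.56/EI
  δ_0 = 465.4/EI
Flexibility coefficient — unit upward force at 2: δ_{22} = L³/(3EI) = 9/EI.
With EI = 79000 kN·m²: δ_0 = 0.005891 m and δ_{22} = 0.000114 m/kN.
Compatibility — the spring shortens by R_2/k under the reaction it provides: δ_0 − R_2·δ_{22} = R_2/k. With 1/k = 0.000217 m/kN, R_2 = δ_0 / (δ_{22} + 1/k) = 0.005891 / (0.000114 + 0.000217) = 17.78 kN.

R_2 = 17.78 kN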